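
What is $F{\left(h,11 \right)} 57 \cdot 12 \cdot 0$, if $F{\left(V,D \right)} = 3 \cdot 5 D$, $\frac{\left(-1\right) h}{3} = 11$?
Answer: $0$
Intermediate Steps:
$h = -33$ ($h = \left(-3\right) 11 = -33$)
$F{\left(V,D \right)} = 15 D$
$F{\left(h,11 \right)} 57 \cdot 12 \cdot 0 = 15 \cdot 11 \cdot 57 \cdot 12 \cdot 0 = 165 \cdot 57 \cdot 0 = 9405 \cdot 0 = 0$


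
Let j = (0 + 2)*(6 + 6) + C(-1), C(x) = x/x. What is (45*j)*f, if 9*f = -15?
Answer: -1875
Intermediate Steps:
f = -5/3 (f = (1/9)*(-15) = -5/3 ≈ -1.6667)
C(x) = 1
j = 25 (j = (0 + 2)*(6 + 6) + 1 = 2*12 + 1 = 24 + 1 = 25)
(45*j)*f = (45*25)*(-5/3) = 1125*(-5/3) = -1875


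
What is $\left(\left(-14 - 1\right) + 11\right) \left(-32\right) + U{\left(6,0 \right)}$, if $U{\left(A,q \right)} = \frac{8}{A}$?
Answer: $\frac{388}{3} \approx 129.33$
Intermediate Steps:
$\left(\left(-14 - 1\right) + 11\right) \left(-32\right) + U{\left(6,0 \right)} = \left(\left(-14 - 1\right) + 11\right) \left(-32\right) + \frac{8}{6} = \left(-15 + 11\right) \left(-32\right) + 8 \cdot \frac{1}{6} = \left(-4\right) \left(-32\right) + \frac{4}{3} = 128 + \frac{4}{3} = \frac{388}{3}$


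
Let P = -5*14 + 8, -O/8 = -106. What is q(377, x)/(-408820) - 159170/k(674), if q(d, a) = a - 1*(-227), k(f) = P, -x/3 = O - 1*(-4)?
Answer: 32536011899/12673420 ≈ 2567.3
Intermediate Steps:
O = 848 (O = -8*(-106) = 848)
x = -2556 (x = -3*(848 - 1*(-4)) = -3*(848 + 4) = -3*852 = -2556)
P = -62 (P = -70 + 8 = -62)
k(f) = -62
q(d, a) = 227 + a (q(d, a) = a + 227 = 227 + a)
q(377, x)/(-408820) - 159170/k(674) = (227 - 2556)/(-408820) - 159170/(-62) = -2329*(-1/408820) - 159170*(-1/62) = 2329/408820 + 79585/31 = 32536011899/12673420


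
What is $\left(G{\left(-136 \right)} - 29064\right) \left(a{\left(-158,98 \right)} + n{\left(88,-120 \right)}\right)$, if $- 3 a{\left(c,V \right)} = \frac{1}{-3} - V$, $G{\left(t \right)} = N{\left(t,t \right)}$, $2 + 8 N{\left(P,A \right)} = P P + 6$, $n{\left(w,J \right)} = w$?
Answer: $- \frac{58157761}{18} \approx -3.231 \cdot 10^{6}$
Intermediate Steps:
$N{\left(P,A \right)} = \frac{1}{2} + \frac{P^{2}}{8}$ ($N{\left(P,A \right)} = - \frac{1}{4} + \frac{P P + 6}{8} = - \frac{1}{4} + \frac{P^{2} + 6}{8} = - \frac{1}{4} + \frac{6 + P^{2}}{8} = - \frac{1}{4} + \left(\frac{3}{4} + \frac{P^{2}}{8}\right) = \frac{1}{2} + \frac{P^{2}}{8}$)
$G{\left(t \right)} = \frac{1}{2} + \frac{t^{2}}{8}$
$a{\left(c,V \right)} = \frac{1}{9} + \frac{V}{3}$ ($a{\left(c,V \right)} = - \frac{\frac{1}{-3} - V}{3} = - \frac{- \frac{1}{3} - V}{3} = \frac{1}{9} + \frac{V}{3}$)
$\left(G{\left(-136 \right)} - 29064\right) \left(a{\left(-158,98 \right)} + n{\left(88,-120 \right)}\right) = \left(\left(\frac{1}{2} + \frac{\left(-136\right)^{2}}{8}\right) - 29064\right) \left(\left(\frac{1}{9} + \frac{1}{3} \cdot 98\right) + 88\right) = \left(\left(\frac{1}{2} + \frac{1}{8} \cdot 18496\right) - 29064\right) \left(\left(\frac{1}{9} + \frac{98}{3}\right) + 88\right) = \left(\left(\frac{1}{2} + 2312\right) - 29064\right) \left(\frac{295}{9} + 88\right) = \left(\frac{4625}{2} - 29064\right) \frac{1087}{9} = \left(- \frac{53503}{2}\right) \frac{1087}{9} = - \frac{58157761}{18}$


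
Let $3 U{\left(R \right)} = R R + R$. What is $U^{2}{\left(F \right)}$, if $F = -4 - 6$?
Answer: $900$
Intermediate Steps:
$F = -10$
$U{\left(R \right)} = \frac{R}{3} + \frac{R^{2}}{3}$ ($U{\left(R \right)} = \frac{R R + R}{3} = \frac{R^{2} + R}{3} = \frac{R + R^{2}}{3} = \frac{R}{3} + \frac{R^{2}}{3}$)
$U^{2}{\left(F \right)} = \left(\frac{1}{3} \left(-10\right) \left(1 - 10\right)\right)^{2} = \left(\frac{1}{3} \left(-10\right) \left(-9\right)\right)^{2} = 30^{2} = 900$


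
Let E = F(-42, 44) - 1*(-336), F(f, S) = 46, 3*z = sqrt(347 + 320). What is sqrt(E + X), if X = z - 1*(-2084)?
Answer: sqrt(22194 + 3*sqrt(667))/3 ≈ 49.745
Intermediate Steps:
z = sqrt(667)/3 (z = sqrt(347 + 320)/3 = sqrt(667)/3 ≈ 8.6088)
E = 382 (E = 46 - 1*(-336) = 46 + 336 = 382)
X = 2084 + sqrt(667)/3 (X = sqrt(667)/3 - 1*(-2084) = sqrt(667)/3 + 2084 = 2084 + sqrt(667)/3 ≈ 2092.6)
sqrt(E + X) = sqrt(382 + (2084 + sqrt(667)/3)) = sqrt(2466 + sqrt(667)/3)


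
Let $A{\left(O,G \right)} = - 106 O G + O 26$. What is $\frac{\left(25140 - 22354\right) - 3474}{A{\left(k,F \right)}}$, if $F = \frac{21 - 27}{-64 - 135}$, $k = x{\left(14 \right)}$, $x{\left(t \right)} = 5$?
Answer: $- \frac{68456}{11345} \approx -6.034$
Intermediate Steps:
$k = 5$
$F = \frac{6}{199}$ ($F = - \frac{6}{-199} = \left(-6\right) \left(- \frac{1}{199}\right) = \frac{6}{199} \approx 0.030151$)
$A{\left(O,G \right)} = 26 O - 106 G O$ ($A{\left(O,G \right)} = - 106 G O + 26 O = 26 O - 106 G O$)
$\frac{\left(25140 - 22354\right) - 3474}{A{\left(k,F \right)}} = \frac{\left(25140 - 22354\right) - 3474}{2 \cdot 5 \left(13 - \frac{318}{199}\right)} = \frac{2786 - 3474}{2 \cdot 5 \left(13 - \frac{318}{199}\right)} = - \frac{688}{2 \cdot 5 \cdot \frac{2269}{199}} = - \frac{688}{\frac{22690}{199}} = \left(-688\right) \frac{199}{22690} = - \frac{68456}{11345}$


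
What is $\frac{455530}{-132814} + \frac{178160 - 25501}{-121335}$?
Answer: $- \frac{37773492488}{8057493345} \approx -4.688$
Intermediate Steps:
$\frac{455530}{-132814} + \frac{178160 - 25501}{-121335} = 455530 \left(- \frac{1}{132814}\right) + \left(178160 - 25501\right) \left(- \frac{1}{121335}\right) = - \frac{227765}{66407} + 152659 \left(- \frac{1}{121335}\right) = - \frac{227765}{66407} - \frac{152659}{121335} = - \frac{37773492488}{8057493345}$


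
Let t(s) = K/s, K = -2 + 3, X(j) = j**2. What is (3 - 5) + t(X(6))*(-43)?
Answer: -115/36 ≈ -3.1944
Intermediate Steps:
K = 1
t(s) = 1/s
(3 - 5) + t(X(6))*(-43) = (3 - 5) - 43/6**2 = -2 - 43/36 = -115/36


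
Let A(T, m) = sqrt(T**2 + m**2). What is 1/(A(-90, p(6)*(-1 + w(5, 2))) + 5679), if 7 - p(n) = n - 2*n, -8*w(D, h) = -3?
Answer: 363456/2063543999 - 40*sqrt(20905)/2063543999 ≈ 0.00017333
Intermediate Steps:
w(D, h) = 3/8 (w(D, h) = -1/8*(-3) = 3/8)
p(n) = 7 + n (p(n) = 7 - (n - 2*n) = 7 - (-1)*n = 7 + n)
1/(A(-90, p(6)*(-1 + w(5, 2))) + 5679) = 1/(sqrt((-90)**2 + ((7 + 6)*(-1 + 3/8))**2) + 5679) = 1/(sqrt(8100 + (13*(-5/8))**2) + 5679) = 1/(sqrt(8100 + (-65/8)**2) + 5679) = 1/(sqrt(8100 + 4225/64) + 5679) = 1/(sqrt(522625/64) + 5679) = 1/(5*sqrt(20905)/8 + 5679) = 1/(5679 + 5*sqrt(20905)/8)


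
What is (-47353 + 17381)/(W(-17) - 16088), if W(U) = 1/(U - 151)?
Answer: 5035296/2702785 ≈ 1.8630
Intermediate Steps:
W(U) = 1/(-151 + U)
(-47353 + 17381)/(W(-17) - 16088) = (-47353 + 17381)/(1/(-151 - 17) - 16088) = -29972/(1/(-168) - 16088) = -29972/(-1/168 - 16088) = -29972/(-2702785/168) = -29972*(-168/2702785) = 5035296/2702785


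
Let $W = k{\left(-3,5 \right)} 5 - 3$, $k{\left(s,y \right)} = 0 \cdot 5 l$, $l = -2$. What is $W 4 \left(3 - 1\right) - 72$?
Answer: $-96$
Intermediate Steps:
$k{\left(s,y \right)} = 0$ ($k{\left(s,y \right)} = 0 \cdot 5 \left(-2\right) = 0 \left(-2\right) = 0$)
$W = -3$ ($W = 0 \cdot 5 - 3 = 0 - 3 = -3$)
$W 4 \left(3 - 1\right) - 72 = - 3 \cdot 4 \left(3 - 1\right) - 72 = - 3 \cdot 4 \cdot 2 - 72 = \left(-3\right) 8 - 72 = -24 - 72 = -96$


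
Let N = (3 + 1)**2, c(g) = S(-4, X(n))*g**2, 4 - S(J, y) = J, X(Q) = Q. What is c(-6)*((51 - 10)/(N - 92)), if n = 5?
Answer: -2952/19 ≈ -155.37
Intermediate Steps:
S(J, y) = 4 - J
c(g) = 8*g**2 (c(g) = (4 - 1*(-4))*g**2 = (4 + 4)*g**2 = 8*g**2)
N = 16 (N = 4**2 = 16)
c(-6)*((51 - 10)/(N - 92)) = (8*(-6)**2)*((51 - 10)/(16 - 92)) = (8*36)*(41/(-76)) = 288*(41*(-1/76)) = 288*(-41/76) = -2952/19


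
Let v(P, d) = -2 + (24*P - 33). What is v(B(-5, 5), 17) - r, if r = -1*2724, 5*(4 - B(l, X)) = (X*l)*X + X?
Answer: 3361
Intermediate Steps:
B(l, X) = 4 - X/5 - l*X**2/5 (B(l, X) = 4 - ((X*l)*X + X)/5 = 4 - (l*X**2 + X)/5 = 4 - (X + l*X**2)/5 = 4 + (-X/5 - l*X**2/5) = 4 - X/5 - l*X**2/5)
v(P, d) = -35 + 24*P (v(P, d) = -2 + (-33 + 24*P) = -35 + 24*P)
r = -2724
v(B(-5, 5), 17) - r = (-35 + 24*(4 - 1/5*5 - 1/5*(-5)*5**2)) - 1*(-2724) = (-35 + 24*(4 - 1 - 1/5*(-5)*25)) + 2724 = (-35 + 24*(4 - 1 + 25)) + 2724 = (-35 + 24*28) + 2724 = (-35 + 672) + 2724 = 637 + 2724 = 3361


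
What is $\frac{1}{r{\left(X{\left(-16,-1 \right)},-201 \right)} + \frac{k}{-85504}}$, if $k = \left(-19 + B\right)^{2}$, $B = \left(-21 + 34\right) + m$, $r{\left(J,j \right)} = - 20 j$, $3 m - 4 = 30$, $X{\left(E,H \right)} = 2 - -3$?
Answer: $\frac{3006}{12084119} \approx 0.00024876$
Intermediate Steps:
$X{\left(E,H \right)} = 5$ ($X{\left(E,H \right)} = 2 + 3 = 5$)
$m = \frac{34}{3}$ ($m = \frac{4}{3} + \frac{1}{3} \cdot 30 = \frac{4}{3} + 10 = \frac{34}{3} \approx 11.333$)
$B = \frac{73}{3}$ ($B = \left(-21 + 34\right) + \frac{34}{3} = 13 + \frac{34}{3} = \frac{73}{3} \approx 24.333$)
$k = \frac{256}{9}$ ($k = \left(-19 + \frac{73}{3}\right)^{2} = \left(\frac{16}{3}\right)^{2} = \frac{256}{9} \approx 28.444$)
$\frac{1}{r{\left(X{\left(-16,-1 \right)},-201 \right)} + \frac{k}{-85504}} = \frac{1}{\left(-20\right) \left(-201\right) + \frac{256}{9 \left(-85504\right)}} = \frac{1}{4020 + \frac{256}{9} \left(- \frac{1}{85504}\right)} = \frac{1}{4020 - \frac{1}{3006}} = \frac{1}{\frac{12084119}{3006}} = \frac{3006}{12084119}$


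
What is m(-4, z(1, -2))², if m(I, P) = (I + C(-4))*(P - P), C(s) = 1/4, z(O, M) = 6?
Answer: 0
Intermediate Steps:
C(s) = ¼
m(I, P) = 0 (m(I, P) = (I + ¼)*(P - P) = (¼ + I)*0 = 0)
m(-4, z(1, -2))² = 0² = 0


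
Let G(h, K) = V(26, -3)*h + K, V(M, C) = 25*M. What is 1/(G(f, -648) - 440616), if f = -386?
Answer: -1/692164 ≈ -1.4447e-6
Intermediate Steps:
G(h, K) = K + 650*h (G(h, K) = (25*26)*h + K = 650*h + K = K + 650*h)
1/(G(f, -648) - 440616) = 1/((-648 + 650*(-386)) - 440616) = 1/((-648 - 250900) - 440616) = 1/(-251548 - 440616) = 1/(-692164) = -1/692164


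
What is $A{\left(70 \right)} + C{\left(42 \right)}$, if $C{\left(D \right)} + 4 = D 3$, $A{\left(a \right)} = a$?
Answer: $192$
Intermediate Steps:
$C{\left(D \right)} = -4 + 3 D$ ($C{\left(D \right)} = -4 + D 3 = -4 + 3 D$)
$A{\left(70 \right)} + C{\left(42 \right)} = 70 + \left(-4 + 3 \cdot 42\right) = 70 + \left(-4 + 126\right) = 70 + 122 = 192$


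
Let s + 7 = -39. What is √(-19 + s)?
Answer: I*√65 ≈ 8.0623*I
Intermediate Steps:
s = -46 (s = -7 - 39 = -46)
√(-19 + s) = √(-19 - 46) = √(-65) = I*√65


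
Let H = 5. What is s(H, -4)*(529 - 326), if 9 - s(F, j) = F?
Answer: 812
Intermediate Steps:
s(F, j) = 9 - F
s(H, -4)*(529 - 326) = (9 - 1*5)*(529 - 326) = (9 - 5)*203 = 4*203 = 812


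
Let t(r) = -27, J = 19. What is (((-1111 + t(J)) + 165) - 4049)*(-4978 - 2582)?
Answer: 37966320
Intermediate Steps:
(((-1111 + t(J)) + 165) - 4049)*(-4978 - 2582) = (((-1111 - 27) + 165) - 4049)*(-4978 - 2582) = ((-1138 + 165) - 4049)*(-7560) = (-973 - 4049)*(-7560) = -5022*(-7560) = 37966320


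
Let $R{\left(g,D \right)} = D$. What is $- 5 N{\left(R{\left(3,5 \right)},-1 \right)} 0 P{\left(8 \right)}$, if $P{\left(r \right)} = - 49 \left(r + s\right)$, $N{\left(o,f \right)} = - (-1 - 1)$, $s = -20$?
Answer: $0$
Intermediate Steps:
$N{\left(o,f \right)} = 2$ ($N{\left(o,f \right)} = \left(-1\right) \left(-2\right) = 2$)
$P{\left(r \right)} = 980 - 49 r$ ($P{\left(r \right)} = - 49 \left(r - 20\right) = - 49 \left(-20 + r\right) = 980 - 49 r$)
$- 5 N{\left(R{\left(3,5 \right)},-1 \right)} 0 P{\left(8 \right)} = \left(-5\right) 2 \cdot 0 \left(980 - 392\right) = \left(-10\right) 0 \left(980 - 392\right) = 0 \cdot 588 = 0$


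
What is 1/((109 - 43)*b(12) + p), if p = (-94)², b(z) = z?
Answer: 1/9628 ≈ 0.00010386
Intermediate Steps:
p = 8836
1/((109 - 43)*b(12) + p) = 1/((109 - 43)*12 + 8836) = 1/(66*12 + 8836) = 1/(792 + 8836) = 1/9628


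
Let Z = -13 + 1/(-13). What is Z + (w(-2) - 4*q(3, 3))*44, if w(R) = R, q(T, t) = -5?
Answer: 10126/13 ≈ 778.92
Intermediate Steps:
Z = -170/13 (Z = -13 - 1/13 = -170/13 ≈ -13.077)
Z + (w(-2) - 4*q(3, 3))*44 = -170/13 + (-2 - 4*(-5))*44 = -170/13 + (-2 + 20)*44 = -170/13 + 18*44 = -170/13 + 792 = 10126/13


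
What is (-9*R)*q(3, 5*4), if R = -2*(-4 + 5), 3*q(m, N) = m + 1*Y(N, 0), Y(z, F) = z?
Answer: 138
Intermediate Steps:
q(m, N) = N/3 + m/3 (q(m, N) = (m + 1*N)/3 = (m + N)/3 = (N + m)/3 = N/3 + m/3)
R = -2 (R = -2*1 = -2)
(-9*R)*q(3, 5*4) = (-9*(-2))*((5*4)/3 + (1/3)*3) = 18*((1/3)*20 + 1) = 18*(20/3 + 1) = 18*(23/3) = 138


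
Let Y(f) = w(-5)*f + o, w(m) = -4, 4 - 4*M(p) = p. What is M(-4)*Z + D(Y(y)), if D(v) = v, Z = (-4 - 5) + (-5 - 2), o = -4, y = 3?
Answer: -48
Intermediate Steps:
M(p) = 1 - p/4
Y(f) = -4 - 4*f (Y(f) = -4*f - 4 = -4 - 4*f)
Z = -16 (Z = -9 - 7 = -16)
M(-4)*Z + D(Y(y)) = (1 - 1/4*(-4))*(-16) + (-4 - 4*3) = (1 + 1)*(-16) + (-4 - 12) = 2*(-16) - 16 = -32 - 16 = -48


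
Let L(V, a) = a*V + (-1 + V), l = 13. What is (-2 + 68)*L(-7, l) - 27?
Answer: -6561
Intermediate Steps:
L(V, a) = -1 + V + V*a (L(V, a) = V*a + (-1 + V) = -1 + V + V*a)
(-2 + 68)*L(-7, l) - 27 = (-2 + 68)*(-1 - 7 - 7*13) - 27 = 66*(-1 - 7 - 91) - 27 = 66*(-99) - 27 = -6534 - 27 = -6561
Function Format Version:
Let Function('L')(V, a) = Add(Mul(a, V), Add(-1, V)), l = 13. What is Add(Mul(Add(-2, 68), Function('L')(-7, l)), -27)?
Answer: -6561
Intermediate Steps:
Function('L')(V, a) = Add(-1, V, Mul(V, a)) (Function('L')(V, a) = Add(Mul(V, a), Add(-1, V)) = Add(-1, V, Mul(V, a)))
Add(Mul(Add(-2, 68), Function('L')(-7, l)), -27) = Add(Mul(Add(-2, 68), Add(-1, -7, Mul(-7, 13))), -27) = Add(Mul(66, Add(-1, -7, -91)), -27) = Add(Mul(66, -99), -27) = Add(-6534, -27) = -6561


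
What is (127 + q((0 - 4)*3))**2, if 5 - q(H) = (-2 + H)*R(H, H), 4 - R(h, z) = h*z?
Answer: 3341584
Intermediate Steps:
R(h, z) = 4 - h*z
q(H) = 5 - (-2 + H)*(4 - H**2) (q(H) = 5 - (-2 + H)*(4 - H*H) = 5 - (-2 + H)*(4 - H**2))
(127 + q((0 - 4)*3))**2 = (127 + (13 - 2*9*(0 - 4)**2 + ((0 - 4)*3)*(-4 + ((0 - 4)*3)**2)))**2 = (127 + (13 - 2*(-4*3)**2 + (-4*3)*(-4 + (-4*3)**2)))**2 = (127 + (13 - 2*(-12)**2 - 12*(-4 + (-12)**2)))**2 = (127 + (13 - 2*144 - 12*(-4 + 144)))**2 = (127 + (13 - 288 - 12*140))**2 = (127 + (13 - 288 - 1680))**2 = (127 - 1955)**2 = (-1828)**2 = 3341584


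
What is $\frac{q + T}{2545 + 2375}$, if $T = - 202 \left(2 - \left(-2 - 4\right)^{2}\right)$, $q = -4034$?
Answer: $\frac{1417}{2460} \approx 0.57602$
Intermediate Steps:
$T = 6868$ ($T = - 202 \left(2 - \left(-6\right)^{2}\right) = - 202 \left(2 - 36\right) = \left(-202\right) \left(-34\right) = 6868$)
$\frac{q + T}{2545 + 2375} = \frac{-4034 + 6868}{2545 + 2375} = \frac{2834}{4920} = 2834 \cdot \frac{1}{4920} = \frac{1417}{2460}$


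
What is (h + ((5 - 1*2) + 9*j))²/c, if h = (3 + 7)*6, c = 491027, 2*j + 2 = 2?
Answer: 3969/491027 ≈ 0.0080831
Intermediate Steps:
j = 0 (j = -1 + (½)*2 = -1 + 1 = 0)
h = 60 (h = 10*6 = 60)
(h + ((5 - 1*2) + 9*j))²/c = (60 + ((5 - 1*2) + 9*0))²/491027 = (60 + ((5 - 2) + 0))²*(1/491027) = (60 + (3 + 0))²*(1/491027) = (60 + 3)²*(1/491027) = 63²*(1/491027) = 3969*(1/491027) = 3969/491027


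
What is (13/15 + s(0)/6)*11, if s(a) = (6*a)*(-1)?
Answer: 143/15 ≈ 9.5333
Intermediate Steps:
s(a) = -6*a
(13/15 + s(0)/6)*11 = (13/15 - 6*0/6)*11 = (13*(1/15) + 0*(⅙))*11 = (13/15 + 0)*11 = (13/15)*11 = 143/15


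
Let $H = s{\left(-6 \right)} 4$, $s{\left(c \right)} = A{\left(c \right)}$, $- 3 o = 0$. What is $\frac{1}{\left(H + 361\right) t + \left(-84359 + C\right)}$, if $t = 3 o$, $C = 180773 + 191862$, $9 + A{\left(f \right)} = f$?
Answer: $\frac{1}{288276} \approx 3.4689 \cdot 10^{-6}$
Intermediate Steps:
$o = 0$ ($o = \left(- \frac{1}{3}\right) 0 = 0$)
$A{\left(f \right)} = -9 + f$
$C = 372635$
$s{\left(c \right)} = -9 + c$
$t = 0$ ($t = 3 \cdot 0 = 0$)
$H = -60$ ($H = \left(-9 - 6\right) 4 = \left(-15\right) 4 = -60$)
$\frac{1}{\left(H + 361\right) t + \left(-84359 + C\right)} = \frac{1}{\left(-60 + 361\right) 0 + \left(-84359 + 372635\right)} = \frac{1}{301 \cdot 0 + 288276} = \frac{1}{0 + 288276} = \frac{1}{288276}$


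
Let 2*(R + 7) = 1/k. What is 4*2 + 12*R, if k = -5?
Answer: -386/5 ≈ -77.200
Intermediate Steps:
R = -71/10 (R = -7 + (½)/(-5) = -7 + (½)*(-⅕) = -7 - ⅒ = -71/10 ≈ -7.1000)
4*2 + 12*R = 4*2 + 12*(-71/10) = 8 - 426/5 = -386/5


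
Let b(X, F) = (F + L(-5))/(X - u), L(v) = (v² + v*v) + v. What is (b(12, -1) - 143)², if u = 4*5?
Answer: 88209/4 ≈ 22052.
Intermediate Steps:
L(v) = v + 2*v² (L(v) = (v² + v²) + v = 2*v² + v = v + 2*v²)
u = 20
b(X, F) = (45 + F)/(-20 + X) (b(X, F) = (F - 5*(1 + 2*(-5)))/(X - 1*20) = (F - 5*(1 - 10))/(X - 20) = (F - 5*(-9))/(-20 + X) = (F + 45)/(-20 + X) = (45 + F)/(-20 + X))
(b(12, -1) - 143)² = ((45 - 1)/(-20 + 12) - 143)² = (44/(-8) - 143)² = (-⅛*44 - 143)² = (-11/2 - 143)² = (-297/2)² = 88209/4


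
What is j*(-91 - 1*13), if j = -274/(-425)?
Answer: -28496/425 ≈ -67.049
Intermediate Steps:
j = 274/425 (j = -274*(-1/425) = 274/425 ≈ 0.64471)
j*(-91 - 1*13) = 274*(-91 - 1*13)/425 = 274*(-91 - 13)/425 = (274/425)*(-104) = -28496/425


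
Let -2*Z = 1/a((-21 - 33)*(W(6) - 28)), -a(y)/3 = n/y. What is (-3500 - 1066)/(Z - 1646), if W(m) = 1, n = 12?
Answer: 18264/6503 ≈ 2.8085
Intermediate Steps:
a(y) = -36/y
Z = 81/4 (Z = -(-(1 - 28)*(-21 - 33)/36)/2 = -1/(2*((-36/((-54*(-27)))))) = -1/(2*((-36/1458))) = -1/(2*((-36*1/1458))) = -1/(2*(-2/81)) = -½*(-81/2) = 81/4 ≈ 20.250)
(-3500 - 1066)/(Z - 1646) = (-3500 - 1066)/(81/4 - 1646) = -4566/(-6503/4) = -4566*(-4/6503) = 18264/6503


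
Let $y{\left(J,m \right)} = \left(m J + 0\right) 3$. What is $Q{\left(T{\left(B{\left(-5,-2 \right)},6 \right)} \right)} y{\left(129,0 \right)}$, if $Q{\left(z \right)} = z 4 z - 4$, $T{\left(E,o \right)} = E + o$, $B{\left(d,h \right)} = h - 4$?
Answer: $0$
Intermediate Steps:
$B{\left(d,h \right)} = -4 + h$
$Q{\left(z \right)} = -4 + 4 z^{2}$ ($Q{\left(z \right)} = 4 z z - 4 = 4 z^{2} - 4 = -4 + 4 z^{2}$)
$y{\left(J,m \right)} = 3 J m$ ($y{\left(J,m \right)} = \left(J m + 0\right) 3 = J m 3 = 3 J m$)
$Q{\left(T{\left(B{\left(-5,-2 \right)},6 \right)} \right)} y{\left(129,0 \right)} = \left(-4 + 4 \left(\left(-4 - 2\right) + 6\right)^{2}\right) 3 \cdot 129 \cdot 0 = \left(-4 + 4 \left(-6 + 6\right)^{2}\right) 0 = \left(-4 + 4 \cdot 0^{2}\right) 0 = \left(-4 + 4 \cdot 0\right) 0 = \left(-4 + 0\right) 0 = \left(-4\right) 0 = 0$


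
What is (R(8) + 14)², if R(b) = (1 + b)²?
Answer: 9025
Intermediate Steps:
(R(8) + 14)² = ((1 + 8)² + 14)² = (9² + 14)² = (81 + 14)² = 95² = 9025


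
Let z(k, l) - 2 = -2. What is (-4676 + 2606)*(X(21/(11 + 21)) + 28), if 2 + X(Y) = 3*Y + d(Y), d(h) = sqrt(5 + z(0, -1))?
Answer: -926325/16 - 2070*sqrt(5) ≈ -62524.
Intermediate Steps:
z(k, l) = 0 (z(k, l) = 2 - 2 = 0)
d(h) = sqrt(5) (d(h) = sqrt(5 + 0) = sqrt(5))
X(Y) = -2 + sqrt(5) + 3*Y (X(Y) = -2 + (3*Y + sqrt(5)) = -2 + (sqrt(5) + 3*Y) = -2 + sqrt(5) + 3*Y)
(-4676 + 2606)*(X(21/(11 + 21)) + 28) = (-4676 + 2606)*((-2 + sqrt(5) + 3*(21/(11 + 21))) + 28) = -2070*((-2 + sqrt(5) + 3*(21/32)) + 28) = -2070*((-2 + sqrt(5) + 63/32) + 28) = -2070*((-1/32 + sqrt(5)) + 28) = -2070*(895/32 + sqrt(5)) = -926325/16 - 2070*sqrt(5)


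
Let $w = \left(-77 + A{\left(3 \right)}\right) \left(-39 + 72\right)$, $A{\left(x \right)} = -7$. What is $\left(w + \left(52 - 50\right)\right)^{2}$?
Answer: $7672900$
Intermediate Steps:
$w = -2772$ ($w = \left(-77 - 7\right) \left(-39 + 72\right) = \left(-84\right) 33 = -2772$)
$\left(w + \left(52 - 50\right)\right)^{2} = \left(-2772 + \left(52 - 50\right)\right)^{2} = \left(-2772 + 2\right)^{2} = \left(-2770\right)^{2} = 7672900$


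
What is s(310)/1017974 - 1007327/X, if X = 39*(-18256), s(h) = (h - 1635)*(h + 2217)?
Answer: -679242766051/362390600208 ≈ -1.8743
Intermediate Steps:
s(h) = (-1635 + h)*(2217 + h)
X = -711984
s(310)/1017974 - 1007327/X = (-3624795 + 310² + 582*310)/1017974 - 1007327/(-711984) = (-3624795 + 96100 + 180420)*(1/1017974) - 1007327*(-1/711984) = -3348275*1/1017974 + 1007327/711984 = -3348275/1017974 + 1007327/711984 = -679242766051/362390600208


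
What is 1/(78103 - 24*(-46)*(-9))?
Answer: 1/68167 ≈ 1.4670e-5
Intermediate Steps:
1/(78103 - 24*(-46)*(-9)) = 1/(78103 + 1104*(-9)) = 1/(78103 - 9936) = 1/68167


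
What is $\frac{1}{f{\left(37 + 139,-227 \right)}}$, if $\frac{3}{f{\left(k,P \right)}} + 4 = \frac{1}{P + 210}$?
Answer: $- \frac{23}{17} \approx -1.3529$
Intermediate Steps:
$f{\left(k,P \right)} = \frac{3}{-4 + \frac{1}{210 + P}}$ ($f{\left(k,P \right)} = \frac{3}{-4 + \frac{1}{P + 210}} = \frac{3}{-4 + \frac{1}{210 + P}}$)
$\frac{1}{f{\left(37 + 139,-227 \right)}} = \frac{1}{3 \frac{1}{839 + 4 \left(-227\right)} \left(-210 - -227\right)} = \frac{1}{3 \frac{1}{839 - 908} \left(-210 + 227\right)} = \frac{1}{3 \frac{1}{-69} \cdot 17} = \frac{1}{3 \left(- \frac{1}{69}\right) 17} = \frac{1}{- \frac{17}{23}} = - \frac{23}{17}$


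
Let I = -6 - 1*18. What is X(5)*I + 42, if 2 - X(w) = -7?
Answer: -174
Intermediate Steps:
X(w) = 9 (X(w) = 2 - 1*(-7) = 2 + 7 = 9)
I = -24 (I = -6 - 18 = -24)
X(5)*I + 42 = 9*(-24) + 42 = -216 + 42 = -174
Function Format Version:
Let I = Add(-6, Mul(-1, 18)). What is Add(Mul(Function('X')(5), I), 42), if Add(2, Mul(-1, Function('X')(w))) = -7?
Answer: -174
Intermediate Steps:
Function('X')(w) = 9 (Function('X')(w) = Add(2, Mul(-1, -7)) = Add(2, 7) = 9)
I = -24 (I = Add(-6, -18) = -24)
Add(Mul(Function('X')(5), I), 42) = Add(Mul(9, -24), 42) = Add(-216, 42) = -174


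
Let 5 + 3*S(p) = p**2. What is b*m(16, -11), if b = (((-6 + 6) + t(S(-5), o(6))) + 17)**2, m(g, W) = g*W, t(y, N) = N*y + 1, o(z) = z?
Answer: -592064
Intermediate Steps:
S(p) = -5/3 + p**2/3
t(y, N) = 1 + N*y
m(g, W) = W*g
b = 3364 (b = (((-6 + 6) + (1 + 6*(-5/3 + (1/3)*(-5)**2))) + 17)**2 = ((0 + (1 + 6*(-5/3 + (1/3)*25))) + 17)**2 = ((0 + (1 + 6*(-5/3 + 25/3))) + 17)**2 = ((0 + (1 + 6*(20/3))) + 17)**2 = ((0 + (1 + 40)) + 17)**2 = ((0 + 41) + 17)**2 = (41 + 17)**2 = 58**2 = 3364)
b*m(16, -11) = 3364*(-11*16) = 3364*(-176) = -592064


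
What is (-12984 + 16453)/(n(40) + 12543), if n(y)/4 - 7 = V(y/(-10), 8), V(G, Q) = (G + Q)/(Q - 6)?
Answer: 3469/12579 ≈ 0.27578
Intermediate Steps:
V(G, Q) = (G + Q)/(-6 + Q)
n(y) = 44 - y/5 (n(y) = 28 + 4*((y/(-10) + 8)/(-6 + 8)) = 28 + 4*((y*(-⅒) + 8)/2) = 28 + 4*((-y/10 + 8)/2) = 28 + 4*((8 - y/10)/2) = 28 + 4*(4 - y/20) = 28 + (16 - y/5) = 44 - y/5)
(-12984 + 16453)/(n(40) + 12543) = (-12984 + 16453)/((44 - ⅕*40) + 12543) = 3469/((44 - 8) + 12543) = 3469/(36 + 12543) = 3469/12579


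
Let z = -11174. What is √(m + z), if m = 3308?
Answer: 3*I*√874 ≈ 88.69*I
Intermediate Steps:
√(m + z) = √(3308 - 11174) = √(-7866) = 3*I*√874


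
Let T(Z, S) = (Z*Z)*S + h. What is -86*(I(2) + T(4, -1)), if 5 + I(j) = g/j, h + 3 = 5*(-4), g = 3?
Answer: 3655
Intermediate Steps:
h = -23 (h = -3 + 5*(-4) = -3 - 20 = -23)
I(j) = -5 + 3/j
T(Z, S) = -23 + S*Z² (T(Z, S) = (Z*Z)*S - 23 = Z²*S - 23 = S*Z² - 23 = -23 + S*Z²)
-86*(I(2) + T(4, -1)) = -86*((-5 + 3/2) + (-23 - 1*4²)) = -86*((-5 + 3*(½)) + (-23 - 1*16)) = -86*((-5 + 3/2) + (-23 - 16)) = -86*(-7/2 - 39) = -86*(-85/2) = 3655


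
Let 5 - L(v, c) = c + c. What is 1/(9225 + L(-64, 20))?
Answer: 1/9190 ≈ 0.00010881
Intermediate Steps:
L(v, c) = 5 - 2*c (L(v, c) = 5 - (c + c) = 5 - 2*c)
1/(9225 + L(-64, 20)) = 1/(9225 + (5 - 2*20)) = 1/(9225 + (5 - 40)) = 1/(9225 - 35) = 1/9190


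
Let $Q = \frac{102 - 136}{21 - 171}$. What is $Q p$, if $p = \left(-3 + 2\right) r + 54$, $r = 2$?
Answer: $\frac{884}{75} \approx 11.787$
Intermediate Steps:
$p = 52$ ($p = \left(-3 + 2\right) 2 + 54 = \left(-1\right) 2 + 54 = -2 + 54 = 52$)
$Q = \frac{17}{75}$ ($Q = - \frac{34}{-150} = \left(-34\right) \left(- \frac{1}{150}\right) = \frac{17}{75} \approx 0.22667$)
$Q p = \frac{17}{75} \cdot 52 = \frac{884}{75}$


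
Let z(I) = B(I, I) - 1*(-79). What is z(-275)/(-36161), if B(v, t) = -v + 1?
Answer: -355/36161 ≈ -0.0098172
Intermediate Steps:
B(v, t) = 1 - v
z(I) = 80 - I (z(I) = (1 - I) - 1*(-79) = (1 - I) + 79 = 80 - I)
z(-275)/(-36161) = (80 - 1*(-275))/(-36161) = (80 + 275)*(-1/36161) = 355*(-1/36161) = -355/36161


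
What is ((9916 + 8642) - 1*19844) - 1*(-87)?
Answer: -1199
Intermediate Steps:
((9916 + 8642) - 1*19844) - 1*(-87) = (18558 - 19844) + 87 = -1286 + 87 = -1199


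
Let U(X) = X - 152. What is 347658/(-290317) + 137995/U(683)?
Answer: 39877688017/154158327 ≈ 258.68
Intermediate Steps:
U(X) = -152 + X
347658/(-290317) + 137995/U(683) = 347658/(-290317) + 137995/(-152 + 683) = 347658*(-1/290317) + 137995/531 = -347658/290317 + 137995*(1/531) = -347658/290317 + 137995/531 = 39877688017/154158327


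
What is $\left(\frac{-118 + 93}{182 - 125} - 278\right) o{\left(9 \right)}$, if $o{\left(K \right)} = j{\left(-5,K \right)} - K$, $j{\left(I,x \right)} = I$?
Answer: $\frac{222194}{57} \approx 3898.1$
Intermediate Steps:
$o{\left(K \right)} = -5 - K$
$\left(\frac{-118 + 93}{182 - 125} - 278\right) o{\left(9 \right)} = \left(\frac{-118 + 93}{182 - 125} - 278\right) \left(-5 - 9\right) = \left(- \frac{25}{57} - 278\right) \left(-5 - 9\right) = \left(\left(-25\right) \frac{1}{57} - 278\right) \left(-14\right) = \left(- \frac{25}{57} - 278\right) \left(-14\right) = \left(- \frac{15871}{57}\right) \left(-14\right) = \frac{222194}{57}$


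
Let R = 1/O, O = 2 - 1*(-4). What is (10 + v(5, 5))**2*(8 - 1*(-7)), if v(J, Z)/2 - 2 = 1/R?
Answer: 10140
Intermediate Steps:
O = 6 (O = 2 + 4 = 6)
R = 1/6 ≈ 0.16667
v(J, Z) = 16 (v(J, Z) = 4 + 2/(1/6) = 4 + 2*6 = 4 + 12 = 16)
(10 + v(5, 5))**2*(8 - 1*(-7)) = (10 + 16)**2*(8 - 1*(-7)) = 26**2*(8 + 7) = 676*15 = 10140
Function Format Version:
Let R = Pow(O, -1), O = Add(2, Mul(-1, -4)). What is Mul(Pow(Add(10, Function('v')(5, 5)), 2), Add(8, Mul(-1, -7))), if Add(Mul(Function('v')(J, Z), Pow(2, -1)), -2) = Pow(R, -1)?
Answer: 10140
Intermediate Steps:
O = 6 (O = Add(2, 4) = 6)
R = Rational(1, 6) (R = Pow(6, -1) = Rational(1, 6) ≈ 0.16667)
Function('v')(J, Z) = 16 (Function('v')(J, Z) = Add(4, Mul(2, Pow(Rational(1, 6), -1))) = Add(4, Mul(2, 6)) = Add(4, 12) = 16)
Mul(Pow(Add(10, Function('v')(5, 5)), 2), Add(8, Mul(-1, -7))) = Mul(Pow(Add(10, 16), 2), Add(8, Mul(-1, -7))) = Mul(Pow(26, 2), Add(8, 7)) = Mul(676, 15) = 10140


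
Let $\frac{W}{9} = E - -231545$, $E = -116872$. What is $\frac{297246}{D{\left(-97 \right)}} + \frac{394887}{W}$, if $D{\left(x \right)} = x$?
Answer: $- \frac{102245503661}{33369843} \approx -3064.0$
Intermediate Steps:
$W = 1032057$ ($W = 9 \left(-116872 - -231545\right) = 9 \left(-116872 + 231545\right) = 9 \cdot 114673 = 1032057$)
$\frac{297246}{D{\left(-97 \right)}} + \frac{394887}{W} = \frac{297246}{-97} + \frac{394887}{1032057} = 297246 \left(- \frac{1}{97}\right) + 394887 \cdot \frac{1}{1032057} = - \frac{297246}{97} + \frac{131629}{344019} = - \frac{102245503661}{33369843}$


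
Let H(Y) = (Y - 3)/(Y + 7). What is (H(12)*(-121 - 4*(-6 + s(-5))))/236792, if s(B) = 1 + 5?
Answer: -1089/4499048 ≈ -0.00024205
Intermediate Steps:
s(B) = 6
H(Y) = (-3 + Y)/(7 + Y)
(H(12)*(-121 - 4*(-6 + s(-5))))/236792 = (((-3 + 12)/(7 + 12))*(-121 - 4*(-6 + 6)))/236792 = ((9/19)*(-121 - 4*0))*(1/236792) = (((1/19)*9)*(-121 + 0))*(1/236792) = ((9/19)*(-121))*(1/236792) = -1089/19*1/236792 = -1089/4499048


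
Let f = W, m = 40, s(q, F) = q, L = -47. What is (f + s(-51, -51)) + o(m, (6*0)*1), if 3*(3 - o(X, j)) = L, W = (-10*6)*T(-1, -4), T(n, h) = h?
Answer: 623/3 ≈ 207.67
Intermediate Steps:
W = 240 (W = -10*6*(-4) = -60*(-4) = 240)
o(X, j) = 56/3 (o(X, j) = 3 - ⅓*(-47) = 3 + 47/3 = 56/3)
f = 240
(f + s(-51, -51)) + o(m, (6*0)*1) = (240 - 51) + 56/3 = 189 + 56/3 = 623/3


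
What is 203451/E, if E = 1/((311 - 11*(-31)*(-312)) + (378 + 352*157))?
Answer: -10261864989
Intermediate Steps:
E = -1/50439 (E = 1/((311 + 341*(-312)) + (378 + 55264)) = 1/((311 - 106392) + 55642) = 1/(-106081 + 55642) = 1/(-50439) = -1/50439 ≈ -1.9826e-5)
203451/E = 203451/(-1/50439) = 203451*(-50439) = -10261864989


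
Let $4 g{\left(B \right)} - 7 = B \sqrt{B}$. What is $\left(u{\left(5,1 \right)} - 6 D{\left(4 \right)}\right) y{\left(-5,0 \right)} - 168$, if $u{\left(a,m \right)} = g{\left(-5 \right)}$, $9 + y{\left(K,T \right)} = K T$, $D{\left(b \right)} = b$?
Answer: $\frac{129}{4} + \frac{45 i \sqrt{5}}{4} \approx 32.25 + 25.156 i$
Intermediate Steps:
$g{\left(B \right)} = \frac{7}{4} + \frac{B^{\frac{3}{2}}}{4}$ ($g{\left(B \right)} = \frac{7}{4} + \frac{B \sqrt{B}}{4} = \frac{7}{4} + \frac{B^{\frac{3}{2}}}{4}$)
$y{\left(K,T \right)} = -9 + K T$
$u{\left(a,m \right)} = \frac{7}{4} - \frac{5 i \sqrt{5}}{4}$ ($u{\left(a,m \right)} = \frac{7}{4} + \frac{\left(-5\right)^{\frac{3}{2}}}{4} = \frac{7}{4} + \frac{\left(-5\right) i \sqrt{5}}{4} = \frac{7}{4} - \frac{5 i \sqrt{5}}{4}$)
$\left(u{\left(5,1 \right)} - 6 D{\left(4 \right)}\right) y{\left(-5,0 \right)} - 168 = \left(\left(\frac{7}{4} - \frac{5 i \sqrt{5}}{4}\right) - 24\right) \left(-9 - 0\right) - 168 = \left(\left(\frac{7}{4} - \frac{5 i \sqrt{5}}{4}\right) - 24\right) \left(-9 + 0\right) - 168 = \left(- \frac{89}{4} - \frac{5 i \sqrt{5}}{4}\right) \left(-9\right) - 168 = \left(\frac{801}{4} + \frac{45 i \sqrt{5}}{4}\right) - 168 = \frac{129}{4} + \frac{45 i \sqrt{5}}{4}$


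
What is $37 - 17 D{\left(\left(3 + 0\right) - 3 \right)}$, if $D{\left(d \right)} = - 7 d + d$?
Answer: $37$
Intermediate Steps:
$D{\left(d \right)} = - 6 d$
$37 - 17 D{\left(\left(3 + 0\right) - 3 \right)} = 37 - 17 \left(- 6 \left(\left(3 + 0\right) - 3\right)\right) = 37 - 17 \left(- 6 \left(3 - 3\right)\right) = 37 - 17 \left(\left(-6\right) 0\right) = 37 - 0 = 37 + 0 = 37$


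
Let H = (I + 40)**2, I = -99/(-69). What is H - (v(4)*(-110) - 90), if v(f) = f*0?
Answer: 955819/529 ≈ 1806.8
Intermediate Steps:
v(f) = 0
I = 33/23 (I = -99*(-1/69) = 33/23 ≈ 1.4348)
H = 908209/529 (H = (33/23 + 40)**2 = (953/23)**2 = 908209/529 ≈ 1716.8)
H - (v(4)*(-110) - 90) = 908209/529 - (0*(-110) - 90) = 908209/529 - (0 - 90) = 908209/529 - 1*(-90) = 908209/529 + 90 = 955819/529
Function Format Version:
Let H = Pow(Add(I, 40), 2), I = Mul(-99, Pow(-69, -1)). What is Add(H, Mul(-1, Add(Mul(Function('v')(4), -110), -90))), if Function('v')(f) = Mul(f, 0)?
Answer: Rational(955819, 529) ≈ 1806.8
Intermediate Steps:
Function('v')(f) = 0
I = Rational(33, 23) (I = Mul(-99, Rational(-1, 69)) = Rational(33, 23) ≈ 1.4348)
H = Rational(908209, 529) (H = Pow(Add(Rational(33, 23), 40), 2) = Pow(Rational(953, 23), 2) = Rational(908209, 529) ≈ 1716.8)
Add(H, Mul(-1, Add(Mul(Function('v')(4), -110), -90))) = Add(Rational(908209, 529), Mul(-1, Add(Mul(0, -110), -90))) = Add(Rational(908209, 529), Mul(-1, Add(0, -90))) = Add(Rational(908209, 529), Mul(-1, -90)) = Add(Rational(908209, 529), 90) = Rational(955819, 529)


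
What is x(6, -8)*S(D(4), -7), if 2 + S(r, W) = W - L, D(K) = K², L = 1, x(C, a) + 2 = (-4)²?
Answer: -140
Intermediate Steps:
x(C, a) = 14 (x(C, a) = -2 + (-4)² = -2 + 16 = 14)
S(r, W) = -3 + W (S(r, W) = -2 + (W - 1*1) = -2 + (W - 1) = -2 + (-1 + W) = -3 + W)
x(6, -8)*S(D(4), -7) = 14*(-3 - 7) = 14*(-10) = -140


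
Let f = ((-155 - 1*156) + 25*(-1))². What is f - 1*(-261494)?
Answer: 374390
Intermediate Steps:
f = 112896 (f = ((-155 - 156) - 25)² = (-311 - 25)² = (-336)² = 112896)
f - 1*(-261494) = 112896 - 1*(-261494) = 112896 + 261494 = 374390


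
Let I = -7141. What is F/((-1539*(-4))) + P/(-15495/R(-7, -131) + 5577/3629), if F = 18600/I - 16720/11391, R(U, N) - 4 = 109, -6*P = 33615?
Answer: 7101413561935990825/171865334235780612 ≈ 41.320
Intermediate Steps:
P = -11205/2 (P = -⅙*33615 = -11205/2 ≈ -5602.5)
R(U, N) = 113 (R(U, N) = 4 + 109 = 113)
F = -331270120/81343131 (F = 18600/(-7141) - 16720/11391 = 18600*(-1/7141) - 16720*1/11391 = -18600/7141 - 16720/11391 = -331270120/81343131 ≈ -4.0725)
F/((-1539*(-4))) + P/(-15495/R(-7, -131) + 5577/3629) = -331270120/(81343131*((-1539*(-4)))) - 11205/(2*(-15495/113 + 5577/3629)) = -331270120/81343131/6156 - 11205/(2*(-15495*1/113 + 5577*(1/3629))) = -331270120/81343131*1/6156 - 11205/(2*(-15495/113 + 5577/3629)) = -82817530/125187078609 - 11205/(2*(-55601154/410077)) = -82817530/125187078609 - 11205/2*(-410077/55601154) = -82817530/125187078609 + 170181955/4118604 = 7101413561935990825/171865334235780612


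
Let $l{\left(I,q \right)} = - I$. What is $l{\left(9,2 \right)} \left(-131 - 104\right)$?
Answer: $2115$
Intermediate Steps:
$l{\left(9,2 \right)} \left(-131 - 104\right) = \left(-1\right) 9 \left(-131 - 104\right) = \left(-9\right) \left(-235\right) = 2115$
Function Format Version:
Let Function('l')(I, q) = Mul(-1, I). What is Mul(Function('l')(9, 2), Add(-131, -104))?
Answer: 2115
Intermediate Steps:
Mul(Function('l')(9, 2), Add(-131, -104)) = Mul(Mul(-1, 9), Add(-131, -104)) = Mul(-9, -235) = 2115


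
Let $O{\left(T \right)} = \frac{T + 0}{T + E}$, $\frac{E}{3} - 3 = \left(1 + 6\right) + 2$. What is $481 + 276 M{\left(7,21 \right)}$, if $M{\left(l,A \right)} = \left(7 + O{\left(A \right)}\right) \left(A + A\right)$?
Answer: $\frac{1632019}{19} \approx 85896.0$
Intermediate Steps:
$E = 36$ ($E = 9 + 3 \left(\left(1 + 6\right) + 2\right) = 9 + 3 \left(7 + 2\right) = 9 + 3 \cdot 9 = 9 + 27 = 36$)
$O{\left(T \right)} = \frac{T}{36 + T}$ ($O{\left(T \right)} = \frac{T + 0}{T + 36} = \frac{T}{36 + T}$)
$M{\left(l,A \right)} = 2 A \left(7 + \frac{A}{36 + A}\right)$ ($M{\left(l,A \right)} = \left(7 + \frac{A}{36 + A}\right) \left(A + A\right) = \left(7 + \frac{A}{36 + A}\right) 2 A = 2 A \left(7 + \frac{A}{36 + A}\right)$)
$481 + 276 M{\left(7,21 \right)} = 481 + 276 \cdot 8 \cdot 21 \frac{1}{36 + 21} \left(63 + 2 \cdot 21\right) = 481 + 276 \cdot 8 \cdot 21 \cdot \frac{1}{57} \left(63 + 42\right) = 481 + 276 \cdot 8 \cdot 21 \cdot \frac{1}{57} \cdot 105 = 481 + 276 \cdot \frac{5880}{19} = 481 + \frac{1622880}{19} = \frac{1632019}{19}$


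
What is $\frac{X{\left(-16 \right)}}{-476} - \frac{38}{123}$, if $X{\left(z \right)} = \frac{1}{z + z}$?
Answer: $- \frac{578693}{1873536} \approx -0.30888$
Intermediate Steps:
$X{\left(z \right)} = \frac{1}{2 z}$
$\frac{X{\left(-16 \right)}}{-476} - \frac{38}{123} = \frac{\frac{1}{2} \frac{1}{-16}}{-476} - \frac{38}{123} = \frac{1}{2} \left(- \frac{1}{16}\right) \left(- \frac{1}{476}\right) - \frac{38}{123} = \left(- \frac{1}{32}\right) \left(- \frac{1}{476}\right) - \frac{38}{123} = \frac{1}{15232} - \frac{38}{123} = - \frac{578693}{1873536}$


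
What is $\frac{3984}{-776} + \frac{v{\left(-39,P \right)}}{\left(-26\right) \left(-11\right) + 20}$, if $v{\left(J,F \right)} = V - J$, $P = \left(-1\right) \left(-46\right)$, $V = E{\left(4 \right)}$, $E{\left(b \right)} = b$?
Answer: $- \frac{148217}{29682} \approx -4.9935$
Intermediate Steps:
$V = 4$
$P = 46$
$v{\left(J,F \right)} = 4 - J$
$\frac{3984}{-776} + \frac{v{\left(-39,P \right)}}{\left(-26\right) \left(-11\right) + 20} = \frac{3984}{-776} + \frac{4 - -39}{\left(-26\right) \left(-11\right) + 20} = 3984 \left(- \frac{1}{776}\right) + \frac{4 + 39}{286 + 20} = - \frac{498}{97} + \frac{43}{306} = - \frac{148217}{29682}$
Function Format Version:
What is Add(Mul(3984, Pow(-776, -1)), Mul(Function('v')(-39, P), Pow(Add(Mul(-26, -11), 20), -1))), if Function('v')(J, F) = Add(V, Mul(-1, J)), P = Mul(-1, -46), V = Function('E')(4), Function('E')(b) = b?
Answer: Rational(-148217, 29682) ≈ -4.9935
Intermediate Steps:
V = 4
P = 46
Function('v')(J, F) = Add(4, Mul(-1, J))
Add(Mul(3984, Pow(-776, -1)), Mul(Function('v')(-39, P), Pow(Add(Mul(-26, -11), 20), -1))) = Add(Mul(3984, Pow(-776, -1)), Mul(Add(4, Mul(-1, -39)), Pow(Add(Mul(-26, -11), 20), -1))) = Add(Mul(3984, Rational(-1, 776)), Mul(Add(4, 39), Pow(Add(286, 20), -1))) = Add(Rational(-498, 97), Mul(43, Pow(306, -1))) = Add(Rational(-498, 97), Mul(43, Rational(1, 306))) = Add(Rational(-498, 97), Rational(43, 306)) = Rational(-148217, 29682)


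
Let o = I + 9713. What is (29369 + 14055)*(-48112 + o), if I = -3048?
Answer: -1799794528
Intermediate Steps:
o = 6665 (o = -3048 + 9713 = 6665)
(29369 + 14055)*(-48112 + o) = (29369 + 14055)*(-48112 + 6665) = 43424*(-41447) = -1799794528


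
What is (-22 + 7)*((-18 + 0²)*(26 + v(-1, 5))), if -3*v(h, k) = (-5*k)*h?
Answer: 4770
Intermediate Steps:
v(h, k) = 5*h*k/3 (v(h, k) = -(-5*k)*h/3 = -(-5)*h*k/3 = 5*h*k/3)
(-22 + 7)*((-18 + 0²)*(26 + v(-1, 5))) = (-22 + 7)*((-18 + 0²)*(26 + (5/3)*(-1)*5)) = -15*(-18 + 0)*(26 - 25/3) = -(-270)*53/3 = -15*(-318) = 4770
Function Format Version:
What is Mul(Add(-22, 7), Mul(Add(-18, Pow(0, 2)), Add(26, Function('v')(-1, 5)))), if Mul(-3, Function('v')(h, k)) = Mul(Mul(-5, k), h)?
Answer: 4770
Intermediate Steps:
Function('v')(h, k) = Mul(Rational(5, 3), h, k) (Function('v')(h, k) = Mul(Rational(-1, 3), Mul(Mul(-5, k), h)) = Mul(Rational(-1, 3), Mul(-5, h, k)) = Mul(Rational(5, 3), h, k))
Mul(Add(-22, 7), Mul(Add(-18, Pow(0, 2)), Add(26, Function('v')(-1, 5)))) = Mul(Add(-22, 7), Mul(Add(-18, Pow(0, 2)), Add(26, Mul(Rational(5, 3), -1, 5)))) = Mul(-15, Mul(Add(-18, 0), Add(26, Rational(-25, 3)))) = Mul(-15, Mul(-18, Rational(53, 3))) = Mul(-15, -318) = 4770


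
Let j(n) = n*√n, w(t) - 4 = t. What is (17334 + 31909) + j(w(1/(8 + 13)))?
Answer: 49243 + 85*√1785/441 ≈ 49251.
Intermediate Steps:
w(t) = 4 + t
j(n) = n^(3/2)
(17334 + 31909) + j(w(1/(8 + 13))) = (17334 + 31909) + (4 + 1/(8 + 13))^(3/2) = 49243 + (4 + 1/21)^(3/2) = 49243 + (85/21)^(3/2) = 49243 + 85*√1785/441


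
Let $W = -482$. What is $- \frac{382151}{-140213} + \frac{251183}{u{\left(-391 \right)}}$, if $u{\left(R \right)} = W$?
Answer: $- \frac{35034925197}{67582666} \approx -518.4$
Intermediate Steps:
$u{\left(R \right)} = -482$
$- \frac{382151}{-140213} + \frac{251183}{u{\left(-391 \right)}} = - \frac{382151}{-140213} + \frac{251183}{-482} = \left(-382151\right) \left(- \frac{1}{140213}\right) + 251183 \left(- \frac{1}{482}\right) = \frac{382151}{140213} - \frac{251183}{482} = - \frac{35034925197}{67582666}$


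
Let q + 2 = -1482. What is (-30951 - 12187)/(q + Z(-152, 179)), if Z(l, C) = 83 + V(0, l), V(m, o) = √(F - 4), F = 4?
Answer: 43138/1401 ≈ 30.791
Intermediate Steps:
q = -1484 (q = -2 - 1482 = -1484)
V(m, o) = 0 (V(m, o) = √(4 - 4) = √0 = 0)
Z(l, C) = 83 (Z(l, C) = 83 + 0 = 83)
(-30951 - 12187)/(q + Z(-152, 179)) = (-30951 - 12187)/(-1484 + 83) = -43138/(-1401) = -43138*(-1/1401) = 43138/1401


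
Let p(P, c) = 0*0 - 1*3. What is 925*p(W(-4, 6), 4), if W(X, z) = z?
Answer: -2775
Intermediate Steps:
p(P, c) = -3 (p(P, c) = 0 - 3 = -3)
925*p(W(-4, 6), 4) = 925*(-3) = -2775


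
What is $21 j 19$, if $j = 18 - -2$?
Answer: $7980$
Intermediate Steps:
$j = 20$ ($j = 18 + 2 = 20$)
$21 j 19 = 21 \cdot 20 \cdot 19 = 420 \cdot 19 = 7980$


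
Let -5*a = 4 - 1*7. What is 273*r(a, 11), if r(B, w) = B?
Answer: 819/5 ≈ 163.80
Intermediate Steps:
a = ⅗ (a = -(4 - 1*7)/5 = -(4 - 7)/5 = -⅕*(-3) = ⅗ ≈ 0.60000)
273*r(a, 11) = 273*(⅗) = 819/5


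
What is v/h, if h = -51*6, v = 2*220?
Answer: -220/153 ≈ -1.4379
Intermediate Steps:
v = 440
h = -306
v/h = 440/(-306) = 440*(-1/306) = -220/153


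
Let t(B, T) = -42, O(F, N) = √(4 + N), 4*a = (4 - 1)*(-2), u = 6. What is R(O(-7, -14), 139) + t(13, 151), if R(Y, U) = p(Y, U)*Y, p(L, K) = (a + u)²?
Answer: -42 + 81*I*√10/4 ≈ -42.0 + 64.036*I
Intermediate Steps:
a = -3/2 (a = ((4 - 1)*(-2))/4 = (3*(-2))/4 = (¼)*(-6) = -3/2 ≈ -1.5000)
p(L, K) = 81/4 (p(L, K) = (-3/2 + 6)² = (9/2)² = 81/4)
R(Y, U) = 81*Y/4
R(O(-7, -14), 139) + t(13, 151) = 81*√(4 - 14)/4 - 42 = 81*√(-10)/4 - 42 = 81*(I*√10)/4 - 42 = 81*I*√10/4 - 42 = -42 + 81*I*√10/4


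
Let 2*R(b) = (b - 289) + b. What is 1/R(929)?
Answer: 2/1569 ≈ 0.0012747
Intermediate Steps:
R(b) = -289/2 + b (R(b) = ((b - 289) + b)/2 = ((-289 + b) + b)/2 = (-289 + 2*b)/2 = -289/2 + b)
1/R(929) = 1/(-289/2 + 929) = 1/(1569/2) = 2/1569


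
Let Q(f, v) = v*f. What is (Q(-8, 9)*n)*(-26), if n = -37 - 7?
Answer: -82368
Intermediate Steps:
Q(f, v) = f*v
n = -44
(Q(-8, 9)*n)*(-26) = (-8*9*(-44))*(-26) = -72*(-44)*(-26) = 3168*(-26) = -82368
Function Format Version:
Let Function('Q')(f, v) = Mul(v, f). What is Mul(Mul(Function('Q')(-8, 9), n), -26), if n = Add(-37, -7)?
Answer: -82368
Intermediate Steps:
Function('Q')(f, v) = Mul(f, v)
n = -44
Mul(Mul(Function('Q')(-8, 9), n), -26) = Mul(Mul(Mul(-8, 9), -44), -26) = Mul(Mul(-72, -44), -26) = Mul(3168, -26) = -82368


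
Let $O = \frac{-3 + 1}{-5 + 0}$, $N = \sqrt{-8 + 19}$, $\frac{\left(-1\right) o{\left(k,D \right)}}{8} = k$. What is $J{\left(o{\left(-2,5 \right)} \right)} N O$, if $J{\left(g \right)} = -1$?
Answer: $- \frac{2 \sqrt{11}}{5} \approx -1.3267$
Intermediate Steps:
$o{\left(k,D \right)} = - 8 k$
$N = \sqrt{11} \approx 3.3166$
$O = \frac{2}{5}$ ($O = - \frac{2}{-5} = \left(-2\right) \left(- \frac{1}{5}\right) = \frac{2}{5} \approx 0.4$)
$J{\left(o{\left(-2,5 \right)} \right)} N O = - \sqrt{11} \cdot \frac{2}{5} = - \frac{2 \sqrt{11}}{5}$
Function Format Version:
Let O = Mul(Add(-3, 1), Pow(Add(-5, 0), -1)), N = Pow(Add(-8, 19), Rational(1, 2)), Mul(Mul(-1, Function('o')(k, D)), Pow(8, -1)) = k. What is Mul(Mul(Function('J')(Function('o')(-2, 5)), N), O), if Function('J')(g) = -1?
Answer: Mul(Rational(-2, 5), Pow(11, Rational(1, 2))) ≈ -1.3267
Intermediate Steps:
Function('o')(k, D) = Mul(-8, k)
N = Pow(11, Rational(1, 2)) ≈ 3.3166
O = Rational(2, 5) (O = Mul(-2, Pow(-5, -1)) = Mul(-2, Rational(-1, 5)) = Rational(2, 5) ≈ 0.40000)
Mul(Mul(Function('J')(Function('o')(-2, 5)), N), O) = Mul(Mul(-1, Pow(11, Rational(1, 2))), Rational(2, 5)) = Mul(Rational(-2, 5), Pow(11, Rational(1, 2)))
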